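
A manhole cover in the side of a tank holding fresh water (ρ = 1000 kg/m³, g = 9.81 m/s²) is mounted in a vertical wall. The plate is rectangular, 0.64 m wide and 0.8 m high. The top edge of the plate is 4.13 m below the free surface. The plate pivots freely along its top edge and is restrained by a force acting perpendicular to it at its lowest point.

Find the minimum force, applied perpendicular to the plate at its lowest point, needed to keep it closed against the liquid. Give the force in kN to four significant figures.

P ≈ 11.71 kN

γ = ρg = 1000 × 9.81 = 9810 N/m³ = 9.81 kN/m³.
The centroid lies 0.8/2 = 0.4 m below the top edge, so the centroid depth is h_c = 4.13 + 0.4 = 4.53 m.
A = 0.64 × 0.8 = 0.512 m².
Resultant F = γ·h_c·A = 9.81 × 4.53 × 0.512 = 22.7529 kN.
I_c = b·h³/12 = 0.64 × 0.8³/12 = 0.0273067 m⁴.
Centre of pressure: y_p = y_c + I_c/(y_c·A) = 4.53 + 0.0273067/(4.53 × 0.512) = 4.53 + 0.0117734 = 4.54177 m along the plane.
The resultant acts 0.4 + 0.0117734 = 0.411773 m (along the plate) below the hinge at the top edge, so the moment about the hinge is M = F × 0.411773 = 22.7529 × 0.411773 = 9.36903 kN·m.
A normal force at the bottom, 0.8 m from the hinge, must supply this moment: P = 9.36903/0.8 = 11.7113 kN.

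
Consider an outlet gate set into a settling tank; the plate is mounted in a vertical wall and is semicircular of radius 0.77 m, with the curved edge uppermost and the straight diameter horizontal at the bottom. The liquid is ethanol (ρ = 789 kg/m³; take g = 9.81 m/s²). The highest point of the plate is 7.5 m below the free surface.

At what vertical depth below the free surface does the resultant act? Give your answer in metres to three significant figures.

h_p = 7.95 m

γ = ρg = 789 × 9.81 / 1000 = 7.74009 kN/m³.
The centroid lies 4r/(3π) = 0.326798 m above the diameter, so r − 4r/(3π) = 0.77 − 0.326798 = 0.443202 m below the topmost point, so the centroid depth is h_c = 7.5 + 0.443202 = 7.9432 m.
A = πr²/2 = π × 0.77²/2 = 0.931325 m².
Resultant F = γ·h_c·A = 7.74009 × 7.9432 × 0.931325 = 57.2589 kN.
I_c = (π/8 − 8/(9π))·r⁴ = 0.109757 × 0.77⁴ = 0.0385829 m⁴.
Centre of pressure: y_p = y_c + I_c/(y_c·A) = 7.9432 + 0.0385829/(7.9432 × 0.931325) = 7.9432 + 0.00521553 = 7.94842 m along the plane.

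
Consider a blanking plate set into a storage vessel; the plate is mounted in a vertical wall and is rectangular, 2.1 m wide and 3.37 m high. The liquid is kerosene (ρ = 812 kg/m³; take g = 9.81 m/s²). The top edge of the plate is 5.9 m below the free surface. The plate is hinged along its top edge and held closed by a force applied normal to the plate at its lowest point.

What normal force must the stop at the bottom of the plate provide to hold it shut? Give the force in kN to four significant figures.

γ = ρg = 812 × 9.81 / 1000 = 7.96572 kN/m³.
The centroid lies 3.37/2 = 1.685 m below the top edge, so the centroid depth is h_c = 5.9 + 1.685 = 7.585 m.
A = 2.1 × 3.37 = 7.077 m².
Resultant F = γ·h_c·A = 7.96572 × 7.585 × 7.077 = 427.592 kN.
I_c = b·h³/12 = 2.1 × 3.37³/12 = 6.69773 m⁴.
Centre of pressure: y_p = y_c + I_c/(y_c·A) = 7.585 + 6.69773/(7.585 × 7.077) = 7.585 + 0.124774 = 7.70977 m along the plane.
The resultant acts 1.685 + 0.124774 = 1.80977 m (along the plate) below the hinge at the top edge, so the moment about the hinge is M = F × 1.80977 = 427.592 × 1.80977 = 773.843 kN·m.
A normal force at the bottom, 3.37 m from the hinge, must supply this moment: P = 773.843/3.37 = 229.627 kN.

P ≈ 229.6 kN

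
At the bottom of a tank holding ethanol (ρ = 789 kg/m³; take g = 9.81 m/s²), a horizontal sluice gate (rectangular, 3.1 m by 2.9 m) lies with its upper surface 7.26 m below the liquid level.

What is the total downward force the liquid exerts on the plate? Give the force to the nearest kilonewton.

γ = ρg = 789 × 9.81 / 1000 = 7.74009 kN/m³.
The plate is horizontal, so pressure is uniform at p = γ·h = 7.74009 × 7.26 = 56.1931 kN/m².
A = 3.1 × 2.9 = 8.99 m².
F = p·A = 56.1931 × 8.99 = 505.176 kN.

F ≈ 505 kN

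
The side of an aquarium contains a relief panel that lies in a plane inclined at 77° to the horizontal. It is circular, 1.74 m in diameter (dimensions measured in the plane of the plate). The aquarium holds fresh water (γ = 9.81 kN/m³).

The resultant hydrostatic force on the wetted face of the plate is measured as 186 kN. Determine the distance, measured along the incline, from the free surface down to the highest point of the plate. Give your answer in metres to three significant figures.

γ = 9.81 kN/m³.
A = π(0.87)² = 2.37787 m².
From F = γ·h_c·A, the centroid depth is h_c = 186/(9.81 × 2.37787) = 7.97363 m.
Let θ = 77° be the plate's angle to the horizontal; measure y along the incline from where the plane meets the free surface. Vertical depth h = y·sinθ with sinθ = 0.974370.
Along the incline, y_c = h_c/sinθ = 7.97363/0.974370 = 8.18337 m.
The centroid is at the centre, 0.87 m below the top of the plate, so the highest point sits at y_top = 8.18337 − 0.87 = 7.31337 m along the incline.

y_top ≈ 7.31 m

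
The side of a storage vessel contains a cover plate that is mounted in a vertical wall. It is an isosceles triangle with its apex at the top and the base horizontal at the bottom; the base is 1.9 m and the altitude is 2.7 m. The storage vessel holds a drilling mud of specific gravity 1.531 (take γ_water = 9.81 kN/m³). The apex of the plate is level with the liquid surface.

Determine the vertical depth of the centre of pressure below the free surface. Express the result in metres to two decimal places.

γ = 1.531 × 9.81 = 15.01911 kN/m³.
With the apex up, the centroid sits 2h/3 = 2 × 2.7/3 = 1.8 m below the apex, so the centroid depth is h_c = 1.8 m.
A = ½ × 1.9 × 2.7 = 2.565 m².
Resultant F = γ·h_c·A = 15.01911 × 1.8 × 2.565 = 69.3432 kN.
I_c = b·h³/36 = 1.9 × 2.7³/36 = 1.03883 m⁴.
Centre of pressure: y_p = y_c + I_c/(y_c·A) = 1.8 + 1.03883/(1.8 × 2.565) = 1.8 + 0.225001 = 2.025 m along the plane.

h_p = 2.03 m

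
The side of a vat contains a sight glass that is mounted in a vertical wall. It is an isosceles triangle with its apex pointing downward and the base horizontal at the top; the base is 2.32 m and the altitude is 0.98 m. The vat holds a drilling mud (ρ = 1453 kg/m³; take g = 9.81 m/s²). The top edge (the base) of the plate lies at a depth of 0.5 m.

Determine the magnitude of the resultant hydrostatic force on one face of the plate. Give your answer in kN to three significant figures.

F ≈ 13.4 kN

γ = ρg = 1453 × 9.81 / 1000 = 14.25393 kN/m³.
With the apex down, the centroid sits h/3 = 0.98/3 = 0.326667 m below the base (the top edge), so the centroid depth is h_c = 0.5 + 0.326667 = 0.826667 m.
A = ½ × 2.32 × 0.98 = 1.1368 m².
Resultant F = γ·h_c·A = 14.25393 × 0.826667 × 1.1368 = 13.3952 kN.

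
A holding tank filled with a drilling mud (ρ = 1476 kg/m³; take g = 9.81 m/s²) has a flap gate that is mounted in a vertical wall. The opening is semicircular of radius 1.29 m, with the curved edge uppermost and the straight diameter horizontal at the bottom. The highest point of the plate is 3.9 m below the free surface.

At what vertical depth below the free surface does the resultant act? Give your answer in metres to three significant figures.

h_p = 4.67 m

γ = ρg = 1476 × 9.81 / 1000 = 14.47956 kN/m³.
The centroid lies 4r/(3π) = 0.547493 m above the diameter, so r − 4r/(3π) = 1.29 − 0.547493 = 0.742507 m below the topmost point, so the centroid depth is h_c = 3.9 + 0.742507 = 4.64251 m.
A = πr²/2 = π × 1.29²/2 = 2.61396 m².
Resultant F = γ·h_c·A = 14.47956 × 4.64251 × 2.61396 = 175.714 kN.
I_c = (π/8 − 8/(9π))·r⁴ = 0.109757 × 1.29⁴ = 0.303942 m⁴.
Centre of pressure: y_p = y_c + I_c/(y_c·A) = 4.64251 + 0.303942/(4.64251 × 2.61396) = 4.64251 + 0.025046 = 4.66756 m along the plane.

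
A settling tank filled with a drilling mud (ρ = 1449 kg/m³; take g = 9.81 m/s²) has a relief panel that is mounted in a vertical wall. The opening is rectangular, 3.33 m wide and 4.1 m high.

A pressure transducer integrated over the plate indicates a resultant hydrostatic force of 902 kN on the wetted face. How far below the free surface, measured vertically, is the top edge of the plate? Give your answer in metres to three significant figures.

γ = ρg = 1449 × 9.81 / 1000 = 14.21469 kN/m³.
A = 3.33 × 4.1 = 13.653 m².
From F = γ·h_c·A, the centroid depth is h_c = 902/(14.21469 × 13.653) = 4.64773 m.
The centroid lies 4.1/2 = 2.05 m below the top edge, so the top edge sits at h_top = 4.64773 − 2.05 = 2.59773 m below the surface.

d_top ≈ 2.60 m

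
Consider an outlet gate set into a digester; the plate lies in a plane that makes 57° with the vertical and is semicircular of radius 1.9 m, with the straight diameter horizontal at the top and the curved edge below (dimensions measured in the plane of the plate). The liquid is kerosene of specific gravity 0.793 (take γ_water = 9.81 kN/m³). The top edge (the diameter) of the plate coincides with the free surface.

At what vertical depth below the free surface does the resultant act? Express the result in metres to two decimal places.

h_p = 0.61 m

γ = 0.793 × 9.81 = 7.77933 kN/m³.
The plate makes 57° with the vertical, i.e. θ = 90° − 57° = 33° to the horizontal. Measuring y along the incline from the free-surface line, vertical depth h = y·sinθ with sinθ = 0.544639.
The centroid of a semicircle lies 4r/(3π) = 0.806385 m from the diameter, here below the top edge, so y_c = 0.806385 m and h_c = 0.806385 × 0.544639 = 0.439189 m.
A = πr²/2 = π × 1.9²/2 = 5.67057 m².
Resultant F = γ·h_c·A = 7.77933 × 0.439189 × 5.67057 = 19.374 kN.
I_c = (π/8 − 8/(9π))·r⁴ = 0.109757 × 1.9⁴ = 1.43036 m⁴.
Centre of pressure: y_p = y_c + I_c/(y_c·A) = 0.806385 + 1.43036/(0.806385 × 5.67057) = 0.806385 + 0.312807 = 1.11919 m along the plane.
Vertically, h_p = y_p·sinθ = 1.11919 × 0.544639 = 0.609555 m.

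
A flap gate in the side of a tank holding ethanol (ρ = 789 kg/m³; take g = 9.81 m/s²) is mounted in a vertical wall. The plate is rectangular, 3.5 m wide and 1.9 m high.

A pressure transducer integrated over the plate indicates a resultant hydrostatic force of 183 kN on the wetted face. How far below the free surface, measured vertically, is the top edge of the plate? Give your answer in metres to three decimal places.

d_top ≈ 2.605 m

γ = ρg = 789 × 9.81 / 1000 = 7.74009 kN/m³.
A = 3.5 × 1.9 = 6.65 m².
From F = γ·h_c·A, the centroid depth is h_c = 183/(7.74009 × 6.65) = 3.55536 m.
The centroid lies 1.9/2 = 0.95 m below the top edge, so the top edge sits at h_top = 3.55536 − 0.95 = 2.60536 m below the surface.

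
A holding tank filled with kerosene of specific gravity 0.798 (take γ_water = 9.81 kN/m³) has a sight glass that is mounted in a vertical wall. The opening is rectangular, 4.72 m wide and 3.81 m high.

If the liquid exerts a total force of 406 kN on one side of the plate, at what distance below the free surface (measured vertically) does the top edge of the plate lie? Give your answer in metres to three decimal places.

d_top ≈ 0.979 m

γ = 0.798 × 9.81 = 7.82838 kN/m³.
A = 4.72 × 3.81 = 17.9832 m².
From F = γ·h_c·A, the centroid depth is h_c = 406/(7.82838 × 17.9832) = 2.88395 m.
The centroid lies 3.81/2 = 1.905 m below the top edge, so the top edge sits at h_top = 2.88395 − 1.905 = 0.97895 m below the surface.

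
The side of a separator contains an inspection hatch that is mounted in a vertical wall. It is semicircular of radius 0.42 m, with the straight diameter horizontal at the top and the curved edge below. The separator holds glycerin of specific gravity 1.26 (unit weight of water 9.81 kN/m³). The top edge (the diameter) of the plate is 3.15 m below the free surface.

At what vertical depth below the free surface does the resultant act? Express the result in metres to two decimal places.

h_p = 3.33 m

γ = 1.26 × 9.81 = 12.3606 kN/m³.
The centroid of a semicircle lies 4r/(3π) = 0.178254 m from the diameter, here below the top edge, so the centroid depth is h_c = 3.15 + 0.178254 = 3.32825 m.
A = πr²/2 = π × 0.42²/2 = 0.277088 m².
Resultant F = γ·h_c·A = 12.3606 × 3.32825 × 0.277088 = 11.3992 kN.
I_c = (π/8 − 8/(9π))·r⁴ = 0.109757 × 0.42⁴ = 0.0034153 m⁴.
Centre of pressure: y_p = y_c + I_c/(y_c·A) = 3.32825 + 0.0034153/(3.32825 × 0.277088) = 3.32825 + 0.00370335 = 3.33195 m along the plane.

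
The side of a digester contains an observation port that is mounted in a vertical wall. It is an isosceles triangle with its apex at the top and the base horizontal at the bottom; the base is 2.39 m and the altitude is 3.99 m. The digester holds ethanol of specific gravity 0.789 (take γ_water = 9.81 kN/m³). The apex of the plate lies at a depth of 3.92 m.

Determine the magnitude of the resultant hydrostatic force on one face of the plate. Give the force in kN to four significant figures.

F ≈ 242.8 kN

γ = 0.789 × 9.81 = 7.74009 kN/m³.
With the apex up, the centroid sits 2h/3 = 2 × 3.99/3 = 2.66 m below the apex, so the centroid depth is h_c = 3.92 + 2.66 = 6.58 m.
A = ½ × 2.39 × 3.99 = 4.76805 m².
Resultant F = γ·h_c·A = 7.74009 × 6.58 × 4.76805 = 242.836 kN.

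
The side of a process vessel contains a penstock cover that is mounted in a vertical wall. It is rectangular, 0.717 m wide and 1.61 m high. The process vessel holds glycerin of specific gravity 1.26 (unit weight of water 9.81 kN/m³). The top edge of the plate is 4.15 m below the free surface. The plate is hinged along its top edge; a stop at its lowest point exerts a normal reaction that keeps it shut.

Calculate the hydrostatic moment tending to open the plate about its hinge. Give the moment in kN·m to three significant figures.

M ≈ 60.0 kN·m

γ = 1.26 × 9.81 = 12.3606 kN/m³.
The centroid lies 1.61/2 = 0.805 m below the top edge, so the centroid depth is h_c = 4.15 + 0.805 = 4.955 m.
A = 0.717 × 1.61 = 1.15437 m².
Resultant F = γ·h_c·A = 12.3606 × 4.955 × 1.15437 = 70.7014 kN.
I_c = b·h³/12 = 0.717 × 1.61³/12 = 0.249354 m⁴.
Centre of pressure: y_p = y_c + I_c/(y_c·A) = 4.955 + 0.249354/(4.955 × 1.15437) = 4.955 + 0.0435941 = 4.99859 m along the plane.
The resultant acts 0.805 + 0.0435941 = 0.848594 m (along the plate) below the hinge at the top edge, so the moment about the hinge is M = F × 0.848594 = 70.7014 × 0.848594 = 59.9968 kN·m.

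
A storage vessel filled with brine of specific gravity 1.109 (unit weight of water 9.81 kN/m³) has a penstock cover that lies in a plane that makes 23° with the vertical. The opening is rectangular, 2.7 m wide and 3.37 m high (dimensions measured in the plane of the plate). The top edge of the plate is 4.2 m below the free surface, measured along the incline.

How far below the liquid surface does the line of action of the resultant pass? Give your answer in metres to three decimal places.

h_p = 5.565 m

γ = 1.109 × 9.81 = 10.87929 kN/m³.
The plate makes 23° with the vertical, i.e. θ = 90° − 23° = 67° to the horizontal. Measuring y along the incline from the free-surface line, vertical depth h = y·sinθ with sinθ = 0.920505.
The centroid lies 3.37/2 = 1.685 m below the top edge, so y_c = 4.2 + 1.685 = 5.885 m and h_c = 5.885 × 0.920505 = 5.41717 m.
A = 2.7 × 3.37 = 9.099 m².
Resultant F = γ·h_c·A = 10.87929 × 5.41717 × 9.099 = 536.249 kN.
I_c = b·h³/12 = 2.7 × 3.37³/12 = 8.61137 m⁴.
Centre of pressure: y_p = y_c + I_c/(y_c·A) = 5.885 + 8.61137/(5.885 × 9.099) = 5.885 + 0.160817 = 6.04582 m along the plane.
Vertically, h_p = y_p·sinθ = 6.04582 × 0.920505 = 5.56521 m.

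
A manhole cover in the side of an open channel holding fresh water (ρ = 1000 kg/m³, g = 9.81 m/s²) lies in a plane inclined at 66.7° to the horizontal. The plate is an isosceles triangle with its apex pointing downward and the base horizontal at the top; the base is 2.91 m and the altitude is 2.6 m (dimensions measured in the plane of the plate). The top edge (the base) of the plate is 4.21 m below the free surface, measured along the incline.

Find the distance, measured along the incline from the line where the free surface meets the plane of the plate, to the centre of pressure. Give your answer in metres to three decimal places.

γ = ρg = 1000 × 9.81 = 9810 N/m³ = 9.81 kN/m³.
Let θ = 66.7° be the plate's angle to the horizontal; measure y along the incline from where the plane meets the free surface. Vertical depth h = y·sinθ with sinθ = 0.918446.
With the apex down, the centroid sits h/3 = 2.6/3 = 0.866667 m below the base (the top edge), so y_c = 4.21 + 0.866667 = 5.07667 m and h_c = 5.07667 × 0.918446 = 4.66265 m.
A = ½ × 2.91 × 2.6 = 3.783 m².
Resultant F = γ·h_c·A = 9.81 × 4.66265 × 3.783 = 173.037 kN.
I_c = b·h³/36 = 2.91 × 2.6³/36 = 1.42073 m⁴.
Centre of pressure: y_p = y_c + I_c/(y_c·A) = 5.07667 + 1.42073/(5.07667 × 3.783) = 5.07667 + 0.0739769 = 5.15065 m along the plane.

y_p = 5.151 m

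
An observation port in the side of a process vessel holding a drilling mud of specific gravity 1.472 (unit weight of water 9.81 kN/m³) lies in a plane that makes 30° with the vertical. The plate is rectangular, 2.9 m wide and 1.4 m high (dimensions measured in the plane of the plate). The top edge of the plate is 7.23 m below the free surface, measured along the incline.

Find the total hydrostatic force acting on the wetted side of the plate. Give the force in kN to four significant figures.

γ = 1.472 × 9.81 = 14.44032 kN/m³.
The plate makes 30° with the vertical, i.e. θ = 90° − 30° = 60° to the horizontal. Measuring y along the incline from the free-surface line, vertical depth h = y·sinθ with sinθ = 0.866025.
The centroid lies 1.4/2 = 0.7 m below the top edge, so y_c = 7.23 + 0.7 = 7.93 m and h_c = 7.93 × 0.866025 = 6.86758 m.
A = 2.9 × 1.4 = 4.06 m².
Resultant F = γ·h_c·A = 14.44032 × 6.86758 × 4.06 = 402.63 kN.

F ≈ 402.6 kN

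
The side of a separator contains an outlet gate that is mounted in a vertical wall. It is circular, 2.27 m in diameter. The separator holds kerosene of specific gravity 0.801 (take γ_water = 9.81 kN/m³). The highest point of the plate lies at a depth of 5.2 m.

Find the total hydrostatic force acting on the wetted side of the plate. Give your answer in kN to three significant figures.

F ≈ 201 kN

γ = 0.801 × 9.81 = 7.85781 kN/m³.
The centroid is at the centre, 1.135 m below the top of the plate, so the centroid depth is h_c = 5.2 + 1.135 = 6.335 m.
A = π(1.135)² = 4.04708 m².
Resultant F = γ·h_c·A = 7.85781 × 6.335 × 4.04708 = 201.461 kN.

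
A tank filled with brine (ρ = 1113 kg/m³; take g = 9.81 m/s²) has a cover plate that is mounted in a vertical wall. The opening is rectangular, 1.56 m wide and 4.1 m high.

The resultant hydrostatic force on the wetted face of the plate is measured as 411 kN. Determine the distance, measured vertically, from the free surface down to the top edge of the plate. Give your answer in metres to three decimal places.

γ = ρg = 1113 × 9.81 / 1000 = 10.91853 kN/m³.
A = 1.56 × 4.1 = 6.396 m².
From F = γ·h_c·A, the centroid depth is h_c = 411/(10.91853 × 6.396) = 5.88531 m.
The centroid lies 4.1/2 = 2.05 m below the top edge, so the top edge sits at h_top = 5.88531 − 2.05 = 3.83531 m below the surface.

d_top ≈ 3.835 m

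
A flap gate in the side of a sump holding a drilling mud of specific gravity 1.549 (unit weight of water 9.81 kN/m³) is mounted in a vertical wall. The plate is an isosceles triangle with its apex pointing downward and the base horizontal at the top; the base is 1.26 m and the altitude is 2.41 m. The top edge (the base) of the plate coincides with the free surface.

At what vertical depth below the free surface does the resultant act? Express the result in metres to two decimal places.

γ = 1.549 × 9.81 = 15.19569 kN/m³.
With the apex down, the centroid sits h/3 = 2.41/3 = 0.803333 m below the base (the top edge), so the centroid depth is h_c = 0.803333 m.
A = ½ × 1.26 × 2.41 = 1.5183 m².
Resultant F = γ·h_c·A = 15.19569 × 0.803333 × 1.5183 = 18.5342 kN.
I_c = b·h³/36 = 1.26 × 2.41³/36 = 0.489913 m⁴.
Centre of pressure: y_p = y_c + I_c/(y_c·A) = 0.803333 + 0.489913/(0.803333 × 1.5183) = 0.803333 + 0.401667 = 1.205 m along the plane.

h_p = 1.21 m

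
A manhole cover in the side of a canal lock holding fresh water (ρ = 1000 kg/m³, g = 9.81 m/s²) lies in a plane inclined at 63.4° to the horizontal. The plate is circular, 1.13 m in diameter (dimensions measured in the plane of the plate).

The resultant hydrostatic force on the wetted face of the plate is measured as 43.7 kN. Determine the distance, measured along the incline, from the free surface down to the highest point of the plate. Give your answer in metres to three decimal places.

γ = ρg = 1000 × 9.81 = 9810 N/m³ = 9.81 kN/m³.
A = π(0.565)² = 1.00287 m².
From F = γ·h_c·A, the centroid depth is h_c = 43.7/(9.81 × 1.00287) = 4.44189 m.
Let θ = 63.4° be the plate's angle to the horizontal; measure y along the incline from where the plane meets the free surface. Vertical depth h = y·sinθ with sinθ = 0.894154.
Along the incline, y_c = h_c/sinθ = 4.44189/0.894154 = 4.9677 m.
The centroid is at the centre, 0.565 m below the top of the plate, so the highest point sits at y_top = 4.9677 − 0.565 = 4.4027 m along the incline.

y_top ≈ 4.403 m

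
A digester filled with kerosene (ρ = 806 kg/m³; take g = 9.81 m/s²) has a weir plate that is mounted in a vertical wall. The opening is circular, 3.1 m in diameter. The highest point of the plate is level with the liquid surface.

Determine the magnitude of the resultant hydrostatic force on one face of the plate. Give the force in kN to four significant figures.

F ≈ 92.50 kN

γ = ρg = 806 × 9.81 / 1000 = 7.90686 kN/m³.
The centroid is at the centre, 1.55 m below the top of the plate, so the centroid depth is h_c = 1.55 m.
A = π(1.55)² = 7.54768 m².
Resultant F = γ·h_c·A = 7.90686 × 1.55 × 7.54768 = 92.5016 kN.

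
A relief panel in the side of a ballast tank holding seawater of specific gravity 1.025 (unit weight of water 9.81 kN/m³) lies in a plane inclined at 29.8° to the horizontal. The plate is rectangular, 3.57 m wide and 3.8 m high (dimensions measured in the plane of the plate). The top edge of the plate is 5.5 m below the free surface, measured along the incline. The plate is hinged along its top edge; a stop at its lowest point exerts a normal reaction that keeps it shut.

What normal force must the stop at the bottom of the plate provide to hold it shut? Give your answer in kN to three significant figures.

γ = 1.025 × 9.81 = 10.05525 kN/m³.
Let θ = 29.8° be the plate's angle to the horizontal; measure y along the incline from where the plane meets the free surface. Vertical depth h = y·sinθ with sinθ = 0.496974.
The centroid lies 3.8/2 = 1.9 m below the top edge, so y_c = 5.5 + 1.9 = 7.4 m and h_c = 7.4 × 0.496974 = 3.67761 m.
A = 3.57 × 3.8 = 13.566 m².
Resultant F = γ·h_c·A = 10.05525 × 3.67761 × 13.566 = 501.661 kN.
I_c = b·h³/12 = 3.57 × 3.8³/12 = 16.3244 m⁴.
Centre of pressure: y_p = y_c + I_c/(y_c·A) = 7.4 + 16.3244/(7.4 × 13.566) = 7.4 + 0.162612 = 7.56261 m along the plane.
The resultant acts 1.9 + 0.162612 = 2.06261 m (along the plate) below the hinge at the top edge, so the moment about the hinge is M = F × 2.06261 = 501.661 × 2.06261 = 1034.73 kN·m.
A normal force at the bottom, 3.8 m from the hinge, must supply this moment: P = 1034.73/3.8 = 272.297 kN.

P ≈ 272 kN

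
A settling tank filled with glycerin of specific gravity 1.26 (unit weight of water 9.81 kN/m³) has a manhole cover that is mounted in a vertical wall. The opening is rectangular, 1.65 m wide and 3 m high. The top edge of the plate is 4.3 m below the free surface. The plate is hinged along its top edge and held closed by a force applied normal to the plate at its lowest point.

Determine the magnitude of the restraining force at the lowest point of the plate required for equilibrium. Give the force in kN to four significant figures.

P ≈ 192.7 kN

γ = 1.26 × 9.81 = 12.3606 kN/m³.
The centroid lies 3/2 = 1.5 m below the top edge, so the centroid depth is h_c = 4.3 + 1.5 = 5.8 m.
A = 1.65 × 3 = 4.95 m².
Resultant F = γ·h_c·A = 12.3606 × 5.8 × 4.95 = 354.873 kN.
I_c = b·h³/12 = 1.65 × 3³/12 = 3.7125 m⁴.
Centre of pressure: y_p = y_c + I_c/(y_c·A) = 5.8 + 3.7125/(5.8 × 4.95) = 5.8 + 0.12931 = 5.92931 m along the plane.
The resultant acts 1.5 + 0.12931 = 1.62931 m (along the plate) below the hinge at the top edge, so the moment about the hinge is M = F × 1.62931 = 354.873 × 1.62931 = 578.198 kN·m.
A normal force at the bottom, 3 m from the hinge, must supply this moment: P = 578.198/3 = 192.733 kN.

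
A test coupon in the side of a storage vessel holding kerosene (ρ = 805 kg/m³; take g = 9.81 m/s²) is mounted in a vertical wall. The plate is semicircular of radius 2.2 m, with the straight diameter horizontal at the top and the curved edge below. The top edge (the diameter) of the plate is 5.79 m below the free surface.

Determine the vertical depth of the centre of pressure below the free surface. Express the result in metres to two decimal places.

γ = ρg = 805 × 9.81 / 1000 = 7.89705 kN/m³.
The centroid of a semicircle lies 4r/(3π) = 0.933709 m from the diameter, here below the top edge, so the centroid depth is h_c = 5.79 + 0.933709 = 6.72371 m.
A = πr²/2 = π × 2.2²/2 = 7.60265 m².
Resultant F = γ·h_c·A = 7.89705 × 6.72371 × 7.60265 = 403.682 kN.
I_c = (π/8 − 8/(9π))·r⁴ = 0.109757 × 2.2⁴ = 2.57112 m⁴.
Centre of pressure: y_p = y_c + I_c/(y_c·A) = 6.72371 + 2.57112/(6.72371 × 7.60265) = 6.72371 + 0.0502977 = 6.77401 m along the plane.

h_p = 6.77 m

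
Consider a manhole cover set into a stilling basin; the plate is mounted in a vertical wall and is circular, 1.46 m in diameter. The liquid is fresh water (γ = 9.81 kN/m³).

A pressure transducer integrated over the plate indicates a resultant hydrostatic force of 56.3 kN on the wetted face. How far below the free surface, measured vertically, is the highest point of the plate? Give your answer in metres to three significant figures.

d_top ≈ 2.70 m

γ = 9.81 kN/m³.
A = π(0.73)² = 1.67415 m².
From F = γ·h_c·A, the centroid depth is h_c = 56.3/(9.81 × 1.67415) = 3.42803 m.
The centroid is at the centre, 0.73 m below the top of the plate, so the highest point sits at h_top = 3.42803 − 0.73 = 2.69803 m below the surface.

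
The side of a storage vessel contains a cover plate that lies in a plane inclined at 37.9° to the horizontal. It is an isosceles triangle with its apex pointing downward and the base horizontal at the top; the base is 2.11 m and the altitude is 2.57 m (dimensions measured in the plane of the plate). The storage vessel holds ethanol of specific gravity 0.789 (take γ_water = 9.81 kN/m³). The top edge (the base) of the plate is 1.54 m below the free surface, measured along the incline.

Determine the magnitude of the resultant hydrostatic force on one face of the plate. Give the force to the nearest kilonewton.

F ≈ 31 kN

γ = 0.789 × 9.81 = 7.74009 kN/m³.
Let θ = 37.9° be the plate's angle to the horizontal; measure y along the incline from where the plane meets the free surface. Vertical depth h = y·sinθ with sinθ = 0.614285.
With the apex down, the centroid sits h/3 = 2.57/3 = 0.856667 m below the base (the top edge), so y_c = 1.54 + 0.856667 = 2.39667 m and h_c = 2.39667 × 0.614285 = 1.47224 m.
A = ½ × 2.11 × 2.57 = 2.71135 m².
Resultant F = γ·h_c·A = 7.74009 × 1.47224 × 2.71135 = 30.8966 kN.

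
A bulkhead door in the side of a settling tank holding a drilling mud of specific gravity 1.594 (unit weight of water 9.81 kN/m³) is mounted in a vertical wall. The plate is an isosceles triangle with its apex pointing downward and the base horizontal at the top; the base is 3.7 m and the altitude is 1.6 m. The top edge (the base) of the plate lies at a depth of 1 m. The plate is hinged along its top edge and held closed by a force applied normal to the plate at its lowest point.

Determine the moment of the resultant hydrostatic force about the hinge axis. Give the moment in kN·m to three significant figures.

M ≈ 44.4 kN·m

γ = 1.594 × 9.81 = 15.63714 kN/m³.
With the apex down, the centroid sits h/3 = 1.6/3 = 0.533333 m below the base (the top edge), so the centroid depth is h_c = 1 + 0.533333 = 1.53333 m.
A = ½ × 3.7 × 1.6 = 2.96 m².
Resultant F = γ·h_c·A = 15.63714 × 1.53333 × 2.96 = 70.9716 kN.
I_c = b·h³/36 = 3.7 × 1.6³/36 = 0.420978 m⁴.
Centre of pressure: y_p = y_c + I_c/(y_c·A) = 1.53333 + 0.420978/(1.53333 × 2.96) = 1.53333 + 0.0927539 = 1.62608 m along the plane.
The resultant acts 0.533333 + 0.0927539 = 0.626087 m (along the plate) below the hinge at the top edge, so the moment about the hinge is M = F × 0.626087 = 70.9716 × 0.626087 = 44.4344 kN·m.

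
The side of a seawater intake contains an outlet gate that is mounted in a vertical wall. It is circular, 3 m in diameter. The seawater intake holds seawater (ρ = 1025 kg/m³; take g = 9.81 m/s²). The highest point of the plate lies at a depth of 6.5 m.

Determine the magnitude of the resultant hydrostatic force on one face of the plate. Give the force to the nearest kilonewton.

F ≈ 569 kN

γ = ρg = 1025 × 9.81 / 1000 = 10.05525 kN/m³.
The centroid is at the centre, 1.5 m below the top of the plate, so the centroid depth is h_c = 6.5 + 1.5 = 8 m.
A = π(1.5)² = 7.06858 m².
Resultant F = γ·h_c·A = 10.05525 × 8 × 7.06858 = 568.611 kN.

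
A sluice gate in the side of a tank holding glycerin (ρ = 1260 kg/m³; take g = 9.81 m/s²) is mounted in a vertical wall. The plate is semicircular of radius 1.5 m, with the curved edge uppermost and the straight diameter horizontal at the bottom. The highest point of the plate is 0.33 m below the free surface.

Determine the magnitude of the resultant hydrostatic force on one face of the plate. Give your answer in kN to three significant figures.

F ≈ 52.1 kN

γ = ρg = 1260 × 9.81 / 1000 = 12.3606 kN/m³.
The centroid lies 4r/(3π) = 0.63662 m above the diameter, so r − 4r/(3π) = 1.5 − 0.63662 = 0.86338 m below the topmost point, so the centroid depth is h_c = 0.33 + 0.86338 = 1.19338 m.
A = πr²/2 = π × 1.5²/2 = 3.53429 m².
Resultant F = γ·h_c·A = 12.3606 × 1.19338 × 3.53429 = 52.1339 kN.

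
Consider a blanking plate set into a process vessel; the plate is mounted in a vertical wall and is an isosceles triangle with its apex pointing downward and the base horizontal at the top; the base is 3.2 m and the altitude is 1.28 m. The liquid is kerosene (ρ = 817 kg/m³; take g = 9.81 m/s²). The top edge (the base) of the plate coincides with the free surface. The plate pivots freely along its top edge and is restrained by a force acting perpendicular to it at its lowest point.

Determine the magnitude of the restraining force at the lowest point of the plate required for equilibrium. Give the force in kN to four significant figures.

P ≈ 3.502 kN

γ = ρg = 817 × 9.81 / 1000 = 8.01477 kN/m³.
With the apex down, the centroid sits h/3 = 1.28/3 = 0.426667 m below the base (the top edge), so the centroid depth is h_c = 0.426667 m.
A = ½ × 3.2 × 1.28 = 2.048 m².
Resultant F = γ·h_c·A = 8.01477 × 0.426667 × 2.048 = 7.00342 kN.
I_c = b·h³/36 = 3.2 × 1.28³/36 = 0.186414 m⁴.
Centre of pressure: y_p = y_c + I_c/(y_c·A) = 0.426667 + 0.186414/(0.426667 × 2.048) = 0.426667 + 0.213334 = 0.640001 m along the plane.
The resultant acts 0.426667 + 0.213334 = 0.640001 m (along the plate) below the hinge at the top edge, so the moment about the hinge is M = F × 0.640001 = 7.00342 × 0.640001 = 4.4822 kN·m.
A normal force at the bottom, 1.28 m from the hinge, must supply this moment: P = 4.4822/1.28 = 3.50172 kN.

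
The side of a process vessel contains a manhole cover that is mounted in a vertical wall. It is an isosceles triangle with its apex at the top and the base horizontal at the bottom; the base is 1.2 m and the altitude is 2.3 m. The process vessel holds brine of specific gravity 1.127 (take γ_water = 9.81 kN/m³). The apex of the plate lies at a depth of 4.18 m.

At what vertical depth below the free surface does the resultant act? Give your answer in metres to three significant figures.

h_p = 5.76 m

γ = 1.127 × 9.81 = 11.05587 kN/m³.
With the apex up, the centroid sits 2h/3 = 2 × 2.3/3 = 1.53333 m below the apex, so the centroid depth is h_c = 4.18 + 1.53333 = 5.71333 m.
A = ½ × 1.2 × 2.3 = 1.38 m².
Resultant F = γ·h_c·A = 11.05587 × 5.71333 × 1.38 = 87.1689 kN.
I_c = b·h³/36 = 1.2 × 2.3³/36 = 0.405567 m⁴.
Centre of pressure: y_p = y_c + I_c/(y_c·A) = 5.71333 + 0.405567/(5.71333 × 1.38) = 5.71333 + 0.0514392 = 5.76477 m along the plane.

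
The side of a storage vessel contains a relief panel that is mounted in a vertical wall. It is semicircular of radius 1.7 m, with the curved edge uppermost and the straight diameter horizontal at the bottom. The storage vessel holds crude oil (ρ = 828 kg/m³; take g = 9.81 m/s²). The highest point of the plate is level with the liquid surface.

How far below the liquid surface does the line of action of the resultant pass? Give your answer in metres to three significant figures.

γ = ρg = 828 × 9.81 / 1000 = 8.12268 kN/m³.
The centroid lies 4r/(3π) = 0.721502 m above the diameter, so r − 4r/(3π) = 1.7 − 0.721502 = 0.978498 m below the topmost point, so the centroid depth is h_c = 0.978498 m.
A = πr²/2 = π × 1.7²/2 = 4.5396 m².
Resultant F = γ·h_c·A = 8.12268 × 0.978498 × 4.5396 = 36.0809 kN.
I_c = (π/8 − 8/(9π))·r⁴ = 0.109757 × 1.7⁴ = 0.916701 m⁴.
Centre of pressure: y_p = y_c + I_c/(y_c·A) = 0.978498 + 0.916701/(0.978498 × 4.5396) = 0.978498 + 0.206372 = 1.18487 m along the plane.

h_p = 1.18 m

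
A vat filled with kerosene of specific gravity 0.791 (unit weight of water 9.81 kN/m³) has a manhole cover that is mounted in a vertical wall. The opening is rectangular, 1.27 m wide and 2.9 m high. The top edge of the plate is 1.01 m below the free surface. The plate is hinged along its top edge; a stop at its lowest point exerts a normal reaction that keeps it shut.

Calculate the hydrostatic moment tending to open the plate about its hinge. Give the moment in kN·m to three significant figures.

M ≈ 122 kN·m

γ = 0.791 × 9.81 = 7.75971 kN/m³.
The centroid lies 2.9/2 = 1.45 m below the top edge, so the centroid depth is h_c = 1.01 + 1.45 = 2.46 m.
A = 1.27 × 2.9 = 3.683 m².
Resultant F = γ·h_c·A = 7.75971 × 2.46 × 3.683 = 70.3044 kN.
I_c = b·h³/12 = 1.27 × 2.9³/12 = 2.58117 m⁴.
Centre of pressure: y_p = y_c + I_c/(y_c·A) = 2.46 + 2.58117/(2.46 × 3.683) = 2.46 + 0.284892 = 2.74489 m along the plane.
The resultant acts 1.45 + 0.284892 = 1.73489 m (along the plate) below the hinge at the top edge, so the moment about the hinge is M = F × 1.73489 = 70.3044 × 1.73489 = 121.97 kN·m.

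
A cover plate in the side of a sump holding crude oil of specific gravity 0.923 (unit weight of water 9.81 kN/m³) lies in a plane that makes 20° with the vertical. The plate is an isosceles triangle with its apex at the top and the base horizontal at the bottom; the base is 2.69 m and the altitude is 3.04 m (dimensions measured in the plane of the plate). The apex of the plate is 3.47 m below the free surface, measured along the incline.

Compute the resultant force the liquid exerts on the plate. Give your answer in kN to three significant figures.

F ≈ 191 kN

γ = 0.923 × 9.81 = 9.05463 kN/m³.
The plate makes 20° with the vertical, i.e. θ = 90° − 20° = 70° to the horizontal. Measuring y along the incline from the free-surface line, vertical depth h = y·sinθ with sinθ = 0.939693.
With the apex up, the centroid sits 2h/3 = 2 × 3.04/3 = 2.02667 m below the apex, so y_c = 3.47 + 2.02667 = 5.49667 m and h_c = 5.49667 × 0.939693 = 5.16518 m.
A = ½ × 2.69 × 3.04 = 4.0888 m².
Resultant F = γ·h_c·A = 9.05463 × 5.16518 × 4.0888 = 191.228 kN.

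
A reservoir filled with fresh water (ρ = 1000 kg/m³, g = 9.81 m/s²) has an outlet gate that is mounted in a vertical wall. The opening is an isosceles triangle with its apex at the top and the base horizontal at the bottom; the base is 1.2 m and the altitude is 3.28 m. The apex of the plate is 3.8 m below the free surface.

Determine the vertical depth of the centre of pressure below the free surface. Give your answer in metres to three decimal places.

γ = ρg = 1000 × 9.81 = 9810 N/m³ = 9.81 kN/m³.
With the apex up, the centroid sits 2h/3 = 2 × 3.28/3 = 2.18667 m below the apex, so the centroid depth is h_c = 3.8 + 2.18667 = 5.98667 m.
A = ½ × 1.2 × 3.28 = 1.968 m².
Resultant F = γ·h_c·A = 9.81 × 5.98667 × 1.968 = 115.579 kN.
I_c = b·h³/36 = 1.2 × 3.28³/36 = 1.17625 m⁴.
Centre of pressure: y_p = y_c + I_c/(y_c·A) = 5.98667 + 1.17625/(5.98667 × 1.968) = 5.98667 + 0.0998365 = 6.08651 m along the plane.

h_p = 6.087 m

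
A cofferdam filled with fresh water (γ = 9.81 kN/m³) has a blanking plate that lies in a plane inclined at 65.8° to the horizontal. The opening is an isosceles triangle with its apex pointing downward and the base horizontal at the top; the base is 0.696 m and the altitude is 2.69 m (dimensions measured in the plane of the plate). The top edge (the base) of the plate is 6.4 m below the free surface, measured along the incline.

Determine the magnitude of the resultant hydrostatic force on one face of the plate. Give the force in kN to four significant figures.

F ≈ 61.12 kN

γ = 9.81 kN/m³.
Let θ = 65.8° be the plate's angle to the horizontal; measure y along the incline from where the plane meets the free surface. Vertical depth h = y·sinθ with sinθ = 0.912120.
With the apex down, the centroid sits h/3 = 2.69/3 = 0.896667 m below the base (the top edge), so y_c = 6.4 + 0.896667 = 7.29667 m and h_c = 7.29667 × 0.912120 = 6.65544 m.
A = ½ × 0.696 × 2.69 = 0.93612 m².
Resultant F = γ·h_c·A = 9.81 × 6.65544 × 0.93612 = 61.1191 kN.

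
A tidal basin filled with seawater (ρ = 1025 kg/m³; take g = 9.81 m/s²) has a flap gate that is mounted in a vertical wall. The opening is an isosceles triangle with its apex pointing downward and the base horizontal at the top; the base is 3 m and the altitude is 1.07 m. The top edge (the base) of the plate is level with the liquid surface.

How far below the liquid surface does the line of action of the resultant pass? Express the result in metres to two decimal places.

γ = ρg = 1025 × 9.81 / 1000 = 10.05525 kN/m³.
With the apex down, the centroid sits h/3 = 1.07/3 = 0.356667 m below the base (the top edge), so the centroid depth is h_c = 0.356667 m.
A = ½ × 3 × 1.07 = 1.605 m².
Resultant F = γ·h_c·A = 10.05525 × 0.356667 × 1.605 = 5.75613 kN.
I_c = b·h³/36 = 3 × 1.07³/36 = 0.102087 m⁴.
Centre of pressure: y_p = y_c + I_c/(y_c·A) = 0.356667 + 0.102087/(0.356667 × 1.605) = 0.356667 + 0.178333 = 0.535 m along the plane.

h_p = 0.54 m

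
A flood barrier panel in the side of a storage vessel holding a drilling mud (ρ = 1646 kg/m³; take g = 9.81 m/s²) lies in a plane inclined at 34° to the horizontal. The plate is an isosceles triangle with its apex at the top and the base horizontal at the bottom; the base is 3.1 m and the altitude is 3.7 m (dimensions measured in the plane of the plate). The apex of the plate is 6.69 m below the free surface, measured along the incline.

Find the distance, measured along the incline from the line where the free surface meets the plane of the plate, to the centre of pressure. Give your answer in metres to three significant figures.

γ = ρg = 1646 × 9.81 / 1000 = 16.14726 kN/m³.
Let θ = 34° be the plate's angle to the horizontal; measure y along the incline from where the plane meets the free surface. Vertical depth h = y·sinθ with sinθ = 0.559193.
With the apex up, the centroid sits 2h/3 = 2 × 3.7/3 = 2.46667 m below the apex, so y_c = 6.69 + 2.46667 = 9.15667 m and h_c = 9.15667 × 0.559193 = 5.12035 m.
A = ½ × 3.1 × 3.7 = 5.735 m².
Resultant F = γ·h_c·A = 16.14726 × 5.12035 × 5.735 = 474.168 kN.
I_c = b·h³/36 = 3.1 × 3.7³/36 = 4.36179 m⁴.
Centre of pressure: y_p = y_c + I_c/(y_c·A) = 9.15667 + 4.36179/(9.15667 × 5.735) = 9.15667 + 0.0830604 = 9.23973 m along the plane.

y_p = 9.24 m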